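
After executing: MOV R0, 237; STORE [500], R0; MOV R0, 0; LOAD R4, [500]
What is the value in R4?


Register and memory trace:
  MOV R0, 237  → R0 = 237
  STORE [500], R0  → mem[500] = 237
  MOV R0, 0  → R0 = 0
  LOAD R4, [500]  → R4 = mem[500] = 237
Final: R4 = 237

237


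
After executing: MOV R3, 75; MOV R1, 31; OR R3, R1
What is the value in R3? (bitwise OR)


Register state trace:
  MOV R3, 75  → R3 = 75 (0b01001011)
  MOV R1, 31  → R1 = 31 (0b00011111)
  OR R3, R1   → R3 = 75 OR 31 = 95 (0b01011111)
Final: R3 = 95

95


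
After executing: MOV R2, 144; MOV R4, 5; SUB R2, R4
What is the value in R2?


Register state trace:
  MOV R2, 144  → R2 = 144
  MOV R4, 5  → R4 = 5
  SUB R2, R4  → R2 = 144 - 5 = 139
Final: R2 = 139

139


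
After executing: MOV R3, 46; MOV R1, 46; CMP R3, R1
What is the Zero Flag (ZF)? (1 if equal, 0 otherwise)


Register state trace:
  MOV R3, 46  → R3 = 46
  MOV R1, 46  → R1 = 46
  CMP R3, R1  → computes 46 - 46 = 0
  Result is zero, so values are equal
ZF = 1

1


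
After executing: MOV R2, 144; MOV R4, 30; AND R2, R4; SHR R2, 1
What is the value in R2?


Register state trace:
  MOV R2, 144  → R2 = 144 (0b10010000)
  MOV R4, 30  → R4 = 30 (0b00011110)
  AND R2, R4  → R2 = 144 AND 30 = 16 (0b00010000)
  SHR R2, 1  → R2 = 16 >> 1 = 8
Final: R2 = 8

8


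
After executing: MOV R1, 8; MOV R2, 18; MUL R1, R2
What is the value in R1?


Register state trace:
  MOV R1, 8  → R1 = 8
  MOV R2, 18  → R2 = 18
  MUL R1, R2  → R1 = 8 * 18 = 144
Final: R1 = 144

144


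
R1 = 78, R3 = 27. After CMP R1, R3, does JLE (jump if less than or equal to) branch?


Trace:
  R1 = 78, R3 = 27
  CMP R1, R3  → compares 78 vs 27
  JLE checks: is 78 less than or equal to 27?
  78 > 27, so condition is false
Branch taken: No

No


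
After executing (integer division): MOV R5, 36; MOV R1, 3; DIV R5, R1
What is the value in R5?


Register state trace:
  MOV R5, 36  → R5 = 36
  MOV R1, 3  → R1 = 3
  DIV R5, R1  → R5 = 36 // 3 = 12
Final: R5 = 12

12


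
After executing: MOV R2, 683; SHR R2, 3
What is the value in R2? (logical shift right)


Register state trace:
  MOV R2, 683  → R2 = 683
  SHR R2, 3  → R2 = 683 >> 3 = 683 // 2^3 = 85
Final: R2 = 85

85


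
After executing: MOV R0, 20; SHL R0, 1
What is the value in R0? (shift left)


Register state trace:
  MOV R0, 20  → R0 = 20
  SHL R0, 1  → R0 = 20 << 1 = 20 * 2^1 = 40
Final: R0 = 40

40


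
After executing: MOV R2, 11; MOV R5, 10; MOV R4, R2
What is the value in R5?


Register state trace:
  MOV R2, 11  → R2 = 11
  MOV R5, 10  → R5 = 10
  MOV R4, R2  → R4 = 11
Final: R5 = 10

10


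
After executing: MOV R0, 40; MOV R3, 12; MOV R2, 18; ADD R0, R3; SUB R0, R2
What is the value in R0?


Register state trace:
  MOV R0, 40  → R0 = 40
  MOV R3, 12  → R3 = 12
  MOV R2, 18  → R2 = 18
  ADD R0, R3  → R0 = 40 + 12 = 52
  SUB R0, R2  → R0 = 52 - 18 = 34
Final: R0 = 34

34


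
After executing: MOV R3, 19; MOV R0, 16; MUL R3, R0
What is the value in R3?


Register state trace:
  MOV R3, 19  → R3 = 19
  MOV R0, 16  → R0 = 16
  MUL R3, R0  → R3 = 19 * 16 = 304
Final: R3 = 304

304


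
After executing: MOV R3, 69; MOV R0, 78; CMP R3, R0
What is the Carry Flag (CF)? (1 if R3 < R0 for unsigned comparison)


Register state trace:
  MOV R3, 69  → R3 = 69
  MOV R0, 78  → R0 = 78
  CMP R3, R0  → unsigned 69 - 78: borrow occurs
  69 < 78, so CF = 1
CF = 1

1


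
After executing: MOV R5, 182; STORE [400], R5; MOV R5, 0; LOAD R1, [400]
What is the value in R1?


Register and memory trace:
  MOV R5, 182  → R5 = 182
  STORE [400], R5  → mem[400] = 182
  MOV R5, 0  → R5 = 0
  LOAD R1, [400]  → R1 = mem[400] = 182
Final: R1 = 182

182


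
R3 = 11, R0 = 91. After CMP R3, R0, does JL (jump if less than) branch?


Trace:
  R3 = 11, R0 = 91
  CMP R3, R0  → compares 11 vs 91
  JL checks: is 11 less than 91?
  11 < 91, so condition is true
Branch taken: Yes

Yes


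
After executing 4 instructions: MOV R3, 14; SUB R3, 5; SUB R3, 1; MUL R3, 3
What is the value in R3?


Register state trace:
  MOV R3, 14  → R3 = 14
  SUB R3, 5  → R3 = 14 - 5 = 9
  SUB R3, 1  → R3 = 9 - 1 = 8
  MUL R3, 3  → R3 = 8 * 3 = 24
Final: R3 = 24

24


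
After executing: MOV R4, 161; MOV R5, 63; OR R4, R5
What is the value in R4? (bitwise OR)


Register state trace:
  MOV R4, 161  → R4 = 161 (0b10100001)
  MOV R5, 63  → R5 = 63 (0b00111111)
  OR R4, R5   → R4 = 161 OR 63 = 191 (0b10111111)
Final: R4 = 191

191


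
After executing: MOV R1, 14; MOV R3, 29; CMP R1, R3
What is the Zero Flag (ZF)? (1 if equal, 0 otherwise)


Register state trace:
  MOV R1, 14  → R1 = 14
  MOV R3, 29  → R3 = 29
  CMP R1, R3  → computes 14 - 29 = -15
  Result is nonzero, so values are not equal
ZF = 0

0


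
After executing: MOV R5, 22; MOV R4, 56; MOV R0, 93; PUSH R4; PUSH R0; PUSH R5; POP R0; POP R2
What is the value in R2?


Stack trace (top is rightmost):
  MOV R5, 22  → R5 = 22
  MOV R4, 56  → R4 = 56
  MOV R0, 93  → R0 = 93
  PUSH R4  → stack: [56]
  PUSH R0  → stack: [56, 93]
  PUSH R5  → stack: [56, 93, 22]
  POP R0  → R0 = 22, stack: [56, 93]
  POP R2  → R2 = 93, stack: [56]
Final: R2 = 93

93


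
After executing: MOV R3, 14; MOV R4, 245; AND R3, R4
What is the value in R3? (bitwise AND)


Register state trace:
  MOV R3, 14  → R3 = 14 (0b00001110)
  MOV R4, 245  → R4 = 245 (0b11110101)
  AND R3, R4  → R3 = 14 AND 245 = 4 (0b00000100)
Final: R3 = 4

4


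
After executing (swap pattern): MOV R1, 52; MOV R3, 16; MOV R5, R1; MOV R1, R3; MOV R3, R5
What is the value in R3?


Register state trace (swap pattern):
  MOV R1, 52  → R1 = 52
  MOV R3, 16  → R3 = 16
  MOV R5, R1  → R5 = 52  (save R1)
  MOV R1, R3  → R1 = 16  (R1 gets R3's value)
  MOV R3, R5  → R3 = 52  (R3 gets saved value)
Final: R3 = 52

52


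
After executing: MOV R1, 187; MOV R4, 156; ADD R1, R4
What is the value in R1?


Register state trace:
  MOV R1, 187  → R1 = 187
  MOV R4, 156  → R4 = 156
  ADD R1, R4  → R1 = 187 + 156 = 343
Final: R1 = 343

343


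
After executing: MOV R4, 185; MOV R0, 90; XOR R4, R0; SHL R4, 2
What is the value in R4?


Register state trace:
  MOV R4, 185  → R4 = 185 (0b10111001)
  MOV R0, 90  → R0 = 90 (0b01011010)
  XOR R4, R0  → R4 = 185 XOR 90 = 227 (0b11100011)
  SHL R4, 2  → R4 = 227 << 2 = 908
Final: R4 = 908

908


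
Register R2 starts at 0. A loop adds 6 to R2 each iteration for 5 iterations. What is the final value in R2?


Starting value: R2 = 0
  Iter 1: R2 = 0 + 6 = 6
  Iter 2: R2 = 6 + 6 = 12
  Iter 3: R2 = 12 + 6 = 18
  Iter 4: R2 = 18 + 6 = 24
  Iter 5: R2 = 24 + 6 = 30
Final: R2 = 30

30


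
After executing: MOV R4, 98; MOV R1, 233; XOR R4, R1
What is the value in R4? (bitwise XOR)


Register state trace:
  MOV R4, 98  → R4 = 98 (0b01100010)
  MOV R1, 233  → R1 = 233 (0b11101001)
  XOR R4, R1  → R4 = 98 XOR 233 = 139 (0b10001011)
Final: R4 = 139

139


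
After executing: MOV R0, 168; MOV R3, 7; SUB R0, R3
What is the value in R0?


Register state trace:
  MOV R0, 168  → R0 = 168
  MOV R3, 7  → R3 = 7
  SUB R0, R3  → R0 = 168 - 7 = 161
Final: R0 = 161

161


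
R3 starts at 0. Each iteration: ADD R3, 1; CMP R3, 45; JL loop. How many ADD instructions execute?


Loop trace (R3 starts at 0, target 45, step 1):
  ADD #1: R3 = 0 + 1 = 1  → 1 < 45, loop
  ADD #2: R3 = 1 + 1 = 2  → 2 < 45, loop
  ADD #3: R3 = 2 + 1 = 3  → 3 < 45, loop
  ADD #4: R3 = 3 + 1 = 4  → 4 < 45, loop
  ADD #5: R3 = 4 + 1 = 5  → 5 < 45, loop
  ADD #6: R3 = 5 + 1 = 6  → 6 < 45, loop
  ADD #7: R3 = 6 + 1 = 7  → 7 < 45, loop
  ADD #8: R3 = 7 + 1 = 8  → 8 < 45, loop
  ADD #9: R3 = 8 + 1 = 9  → 9 < 45, loop
  ADD #10: R3 = 9 + 1 = 10  → 10 < 45, loop
  ADD #11: R3 = 10 + 1 = 11  → 11 < 45, loop
  ADD #12: R3 = 11 + 1 = 12  → 12 < 45, loop
  ADD #13: R3 = 12 + 1 = 13  → 13 < 45, loop
  ADD #14: R3 = 13 + 1 = 14  → 14 < 45, loop
  ADD #15: R3 = 14 + 1 = 15  → 15 < 45, loop
  ADD #16: R3 = 15 + 1 = 16  → 16 < 45, loop
  ADD #17: R3 = 16 + 1 = 17  → 17 < 45, loop
  ADD #18: R3 = 17 + 1 = 18  → 18 < 45, loop
  ADD #19: R3 = 18 + 1 = 19  → 19 < 45, loop
  ADD #20: R3 = 19 + 1 = 20  → 20 < 45, loop
  ADD #21: R3 = 20 + 1 = 21  → 21 < 45, loop
  ADD #22: R3 = 21 + 1 = 22  → 22 < 45, loop
  ADD #23: R3 = 22 + 1 = 23  → 23 < 45, loop
  ADD #24: R3 = 23 + 1 = 24  → 24 < 45, loop
  ADD #25: R3 = 24 + 1 = 25  → 25 < 45, loop
  ADD #26: R3 = 25 + 1 = 26  → 26 < 45, loop
  ADD #27: R3 = 26 + 1 = 27  → 27 < 45, loop
  ADD #28: R3 = 27 + 1 = 28  → 28 < 45, loop
  ADD #29: R3 = 28 + 1 = 29  → 29 < 45, loop
  ADD #30: R3 = 29 + 1 = 30  → 30 < 45, loop
  ADD #31: R3 = 30 + 1 = 31  → 31 < 45, loop
  ADD #32: R3 = 31 + 1 = 32  → 32 < 45, loop
  ADD #33: R3 = 32 + 1 = 33  → 33 < 45, loop
  ADD #34: R3 = 33 + 1 = 34  → 34 < 45, loop
  ADD #35: R3 = 34 + 1 = 35  → 35 < 45, loop
  ADD #36: R3 = 35 + 1 = 36  → 36 < 45, loop
  ADD #37: R3 = 36 + 1 = 37  → 37 < 45, loop
  ADD #38: R3 = 37 + 1 = 38  → 38 < 45, loop
  ADD #39: R3 = 38 + 1 = 39  → 39 < 45, loop
  ADD #40: R3 = 39 + 1 = 40  → 40 < 45, loop
  ADD #41: R3 = 40 + 1 = 41  → 41 < 45, loop
  ADD #42: R3 = 41 + 1 = 42  → 42 < 45, loop
  ADD #43: R3 = 42 + 1 = 43  → 43 < 45, loop
  ADD #44: R3 = 43 + 1 = 44  → 44 < 45, loop
  ADD #45: R3 = 44 + 1 = 45  → 45 >= 45, exit
Total ADD instructions: 45

45


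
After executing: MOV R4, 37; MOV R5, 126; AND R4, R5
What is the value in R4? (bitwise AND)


Register state trace:
  MOV R4, 37  → R4 = 37 (0b00100101)
  MOV R5, 126  → R5 = 126 (0b01111110)
  AND R4, R5  → R4 = 37 AND 126 = 36 (0b00100100)
Final: R4 = 36

36


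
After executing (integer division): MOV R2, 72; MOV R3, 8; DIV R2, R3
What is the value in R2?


Register state trace:
  MOV R2, 72  → R2 = 72
  MOV R3, 8  → R3 = 8
  DIV R2, R3  → R2 = 72 // 8 = 9
Final: R2 = 9

9


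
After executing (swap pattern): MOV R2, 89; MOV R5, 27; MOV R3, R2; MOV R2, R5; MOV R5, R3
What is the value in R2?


Register state trace (swap pattern):
  MOV R2, 89  → R2 = 89
  MOV R5, 27  → R5 = 27
  MOV R3, R2  → R3 = 89  (save R2)
  MOV R2, R5  → R2 = 27  (R2 gets R5's value)
  MOV R5, R3  → R5 = 89  (R5 gets saved value)
Final: R2 = 27

27


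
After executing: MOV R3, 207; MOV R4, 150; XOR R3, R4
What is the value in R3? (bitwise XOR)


Register state trace:
  MOV R3, 207  → R3 = 207 (0b11001111)
  MOV R4, 150  → R4 = 150 (0b10010110)
  XOR R3, R4  → R3 = 207 XOR 150 = 89 (0b01011001)
Final: R3 = 89

89


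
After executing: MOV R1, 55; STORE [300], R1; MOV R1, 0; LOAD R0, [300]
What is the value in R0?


Register and memory trace:
  MOV R1, 55  → R1 = 55
  STORE [300], R1  → mem[300] = 55
  MOV R1, 0  → R1 = 0
  LOAD R0, [300]  → R0 = mem[300] = 55
Final: R0 = 55

55


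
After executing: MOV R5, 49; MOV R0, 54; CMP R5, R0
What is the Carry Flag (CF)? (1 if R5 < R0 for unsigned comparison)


Register state trace:
  MOV R5, 49  → R5 = 49
  MOV R0, 54  → R0 = 54
  CMP R5, R0  → unsigned 49 - 54: borrow occurs
  49 < 54, so CF = 1
CF = 1

1


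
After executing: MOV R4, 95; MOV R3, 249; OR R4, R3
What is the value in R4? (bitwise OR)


Register state trace:
  MOV R4, 95  → R4 = 95 (0b01011111)
  MOV R3, 249  → R3 = 249 (0b11111001)
  OR R4, R3   → R4 = 95 OR 249 = 255 (0b11111111)
Final: R4 = 255

255


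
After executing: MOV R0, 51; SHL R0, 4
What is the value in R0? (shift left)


Register state trace:
  MOV R0, 51  → R0 = 51
  SHL R0, 4  → R0 = 51 << 4 = 51 * 2^4 = 816
Final: R0 = 816

816


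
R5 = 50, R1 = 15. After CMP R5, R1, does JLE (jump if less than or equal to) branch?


Trace:
  R5 = 50, R1 = 15
  CMP R5, R1  → compares 50 vs 15
  JLE checks: is 50 less than or equal to 15?
  50 > 15, so condition is false
Branch taken: No

No


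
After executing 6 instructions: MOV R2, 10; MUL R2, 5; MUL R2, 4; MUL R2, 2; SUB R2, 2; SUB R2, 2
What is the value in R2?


Register state trace:
  MOV R2, 10  → R2 = 10
  MUL R2, 5  → R2 = 10 * 5 = 50
  MUL R2, 4  → R2 = 50 * 4 = 200
  MUL R2, 2  → R2 = 200 * 2 = 400
  SUB R2, 2  → R2 = 400 - 2 = 398
  SUB R2, 2  → R2 = 398 - 2 = 396
Final: R2 = 396

396


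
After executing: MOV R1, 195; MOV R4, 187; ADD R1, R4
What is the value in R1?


Register state trace:
  MOV R1, 195  → R1 = 195
  MOV R4, 187  → R4 = 187
  ADD R1, R4  → R1 = 195 + 187 = 382
Final: R1 = 382

382


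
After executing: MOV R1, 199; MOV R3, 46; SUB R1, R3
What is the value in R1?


Register state trace:
  MOV R1, 199  → R1 = 199
  MOV R3, 46  → R3 = 46
  SUB R1, R3  → R1 = 199 - 46 = 153
Final: R1 = 153

153


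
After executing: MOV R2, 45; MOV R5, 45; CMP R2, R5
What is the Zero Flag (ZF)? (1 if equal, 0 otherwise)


Register state trace:
  MOV R2, 45  → R2 = 45
  MOV R5, 45  → R5 = 45
  CMP R2, R5  → computes 45 - 45 = 0
  Result is zero, so values are equal
ZF = 1

1


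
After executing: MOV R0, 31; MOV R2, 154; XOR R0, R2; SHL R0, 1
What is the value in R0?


Register state trace:
  MOV R0, 31  → R0 = 31 (0b00011111)
  MOV R2, 154  → R2 = 154 (0b10011010)
  XOR R0, R2  → R0 = 31 XOR 154 = 133 (0b10000101)
  SHL R0, 1  → R0 = 133 << 1 = 266
Final: R0 = 266

266


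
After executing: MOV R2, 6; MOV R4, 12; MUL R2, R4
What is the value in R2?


Register state trace:
  MOV R2, 6  → R2 = 6
  MOV R4, 12  → R4 = 12
  MUL R2, R4  → R2 = 6 * 12 = 72
Final: R2 = 72

72


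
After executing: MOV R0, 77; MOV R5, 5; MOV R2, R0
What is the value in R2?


Register state trace:
  MOV R0, 77  → R0 = 77
  MOV R5, 5  → R5 = 5
  MOV R2, R0  → R2 = 77
Final: R2 = 77

77


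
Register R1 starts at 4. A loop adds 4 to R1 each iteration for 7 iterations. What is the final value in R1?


Starting value: R1 = 4
  Iter 1: R1 = 4 + 4 = 8
  Iter 2: R1 = 8 + 4 = 12
  Iter 3: R1 = 12 + 4 = 16
  Iter 4: R1 = 16 + 4 = 20
  Iter 5: R1 = 20 + 4 = 24
  Iter 6: R1 = 24 + 4 = 28
  Iter 7: R1 = 28 + 4 = 32
Final: R1 = 32

32


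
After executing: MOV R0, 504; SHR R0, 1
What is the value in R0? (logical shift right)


Register state trace:
  MOV R0, 504  → R0 = 504
  SHR R0, 1  → R0 = 504 >> 1 = 504 // 2^1 = 252
Final: R0 = 252

252


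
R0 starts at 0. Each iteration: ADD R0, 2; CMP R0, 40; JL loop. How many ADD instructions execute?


Loop trace (R0 starts at 0, target 40, step 2):
  ADD #1: R0 = 0 + 2 = 2  → 2 < 40, loop
  ADD #2: R0 = 2 + 2 = 4  → 4 < 40, loop
  ADD #3: R0 = 4 + 2 = 6  → 6 < 40, loop
  ADD #4: R0 = 6 + 2 = 8  → 8 < 40, loop
  ADD #5: R0 = 8 + 2 = 10  → 10 < 40, loop
  ADD #6: R0 = 10 + 2 = 12  → 12 < 40, loop
  ADD #7: R0 = 12 + 2 = 14  → 14 < 40, loop
  ADD #8: R0 = 14 + 2 = 16  → 16 < 40, loop
  ADD #9: R0 = 16 + 2 = 18  → 18 < 40, loop
  ADD #10: R0 = 18 + 2 = 20  → 20 < 40, loop
  ADD #11: R0 = 20 + 2 = 22  → 22 < 40, loop
  ADD #12: R0 = 22 + 2 = 24  → 24 < 40, loop
  ADD #13: R0 = 24 + 2 = 26  → 26 < 40, loop
  ADD #14: R0 = 26 + 2 = 28  → 28 < 40, loop
  ADD #15: R0 = 28 + 2 = 30  → 30 < 40, loop
  ADD #16: R0 = 30 + 2 = 32  → 32 < 40, loop
  ADD #17: R0 = 32 + 2 = 34  → 34 < 40, loop
  ADD #18: R0 = 34 + 2 = 36  → 36 < 40, loop
  ADD #19: R0 = 36 + 2 = 38  → 38 < 40, loop
  ADD #20: R0 = 38 + 2 = 40  → 40 >= 40, exit
Total ADD instructions: 20

20


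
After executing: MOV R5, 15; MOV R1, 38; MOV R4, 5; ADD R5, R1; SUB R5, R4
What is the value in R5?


Register state trace:
  MOV R5, 15  → R5 = 15
  MOV R1, 38  → R1 = 38
  MOV R4, 5  → R4 = 5
  ADD R5, R1  → R5 = 15 + 38 = 53
  SUB R5, R4  → R5 = 53 - 5 = 48
Final: R5 = 48

48


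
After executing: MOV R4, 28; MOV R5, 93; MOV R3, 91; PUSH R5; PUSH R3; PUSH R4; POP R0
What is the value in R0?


Stack trace (top is rightmost):
  MOV R4, 28  → R4 = 28
  MOV R5, 93  → R5 = 93
  MOV R3, 91  → R3 = 91
  PUSH R5  → stack: [93]
  PUSH R3  → stack: [93, 91]
  PUSH R4  → stack: [93, 91, 28]
  POP R0  → R0 = 28, stack: [93, 91]
Final: R0 = 28

28


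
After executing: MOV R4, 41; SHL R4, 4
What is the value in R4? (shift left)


Register state trace:
  MOV R4, 41  → R4 = 41
  SHL R4, 4  → R4 = 41 << 4 = 41 * 2^4 = 656
Final: R4 = 656

656


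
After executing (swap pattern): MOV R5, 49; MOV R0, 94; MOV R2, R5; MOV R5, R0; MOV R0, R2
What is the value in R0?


Register state trace (swap pattern):
  MOV R5, 49  → R5 = 49
  MOV R0, 94  → R0 = 94
  MOV R2, R5  → R2 = 49  (save R5)
  MOV R5, R0  → R5 = 94  (R5 gets R0's value)
  MOV R0, R2  → R0 = 49  (R0 gets saved value)
Final: R0 = 49

49


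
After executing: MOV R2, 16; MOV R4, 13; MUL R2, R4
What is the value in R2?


Register state trace:
  MOV R2, 16  → R2 = 16
  MOV R4, 13  → R4 = 13
  MUL R2, R4  → R2 = 16 * 13 = 208
Final: R2 = 208

208


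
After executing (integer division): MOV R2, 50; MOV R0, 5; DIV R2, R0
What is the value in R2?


Register state trace:
  MOV R2, 50  → R2 = 50
  MOV R0, 5  → R0 = 5
  DIV R2, R0  → R2 = 50 // 5 = 10
Final: R2 = 10

10


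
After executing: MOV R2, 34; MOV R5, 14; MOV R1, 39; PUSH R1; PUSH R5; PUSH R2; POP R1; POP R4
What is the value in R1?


Stack trace (top is rightmost):
  MOV R2, 34  → R2 = 34
  MOV R5, 14  → R5 = 14
  MOV R1, 39  → R1 = 39
  PUSH R1  → stack: [39]
  PUSH R5  → stack: [39, 14]
  PUSH R2  → stack: [39, 14, 34]
  POP R1  → R1 = 34, stack: [39, 14]
  POP R4  → R4 = 14, stack: [39]
Final: R1 = 34

34


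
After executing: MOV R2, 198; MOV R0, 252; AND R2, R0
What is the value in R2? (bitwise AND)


Register state trace:
  MOV R2, 198  → R2 = 198 (0b11000110)
  MOV R0, 252  → R0 = 252 (0b11111100)
  AND R2, R0  → R2 = 198 AND 252 = 196 (0b11000100)
Final: R2 = 196

196


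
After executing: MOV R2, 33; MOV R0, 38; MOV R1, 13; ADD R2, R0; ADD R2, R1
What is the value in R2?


Register state trace:
  MOV R2, 33  → R2 = 33
  MOV R0, 38  → R0 = 38
  MOV R1, 13  → R1 = 13
  ADD R2, R0  → R2 = 33 + 38 = 71
  ADD R2, R1  → R2 = 71 + 13 = 84
Final: R2 = 84

84


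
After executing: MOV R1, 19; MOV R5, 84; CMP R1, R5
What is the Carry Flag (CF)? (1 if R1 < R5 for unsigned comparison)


Register state trace:
  MOV R1, 19  → R1 = 19
  MOV R5, 84  → R5 = 84
  CMP R1, R5  → unsigned 19 - 84: borrow occurs
  19 < 84, so CF = 1
CF = 1

1


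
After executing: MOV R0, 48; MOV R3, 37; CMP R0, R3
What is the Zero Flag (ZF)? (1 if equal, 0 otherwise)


Register state trace:
  MOV R0, 48  → R0 = 48
  MOV R3, 37  → R3 = 37
  CMP R0, R3  → computes 48 - 37 = 11
  Result is nonzero, so values are not equal
ZF = 0

0


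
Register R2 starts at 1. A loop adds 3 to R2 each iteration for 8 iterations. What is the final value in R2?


Starting value: R2 = 1
  Iter 1: R2 = 1 + 3 = 4
  Iter 2: R2 = 4 + 3 = 7
  Iter 3: R2 = 7 + 3 = 10
  Iter 4: R2 = 10 + 3 = 13
  Iter 5: R2 = 13 + 3 = 16
  Iter 6: R2 = 16 + 3 = 19
  Iter 7: R2 = 19 + 3 = 22
  Iter 8: R2 = 22 + 3 = 25
Final: R2 = 25

25


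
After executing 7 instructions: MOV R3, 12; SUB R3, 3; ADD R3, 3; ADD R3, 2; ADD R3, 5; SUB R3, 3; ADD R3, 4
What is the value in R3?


Register state trace:
  MOV R3, 12  → R3 = 12
  SUB R3, 3  → R3 = 12 - 3 = 9
  ADD R3, 3  → R3 = 9 + 3 = 12
  ADD R3, 2  → R3 = 12 + 2 = 14
  ADD R3, 5  → R3 = 14 + 5 = 19
  SUB R3, 3  → R3 = 19 - 3 = 16
  ADD R3, 4  → R3 = 16 + 4 = 20
Final: R3 = 20

20


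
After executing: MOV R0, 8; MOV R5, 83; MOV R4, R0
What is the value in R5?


Register state trace:
  MOV R0, 8  → R0 = 8
  MOV R5, 83  → R5 = 83
  MOV R4, R0  → R4 = 8
Final: R5 = 83

83


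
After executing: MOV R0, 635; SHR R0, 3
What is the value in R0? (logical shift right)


Register state trace:
  MOV R0, 635  → R0 = 635
  SHR R0, 3  → R0 = 635 >> 3 = 635 // 2^3 = 79
Final: R0 = 79

79


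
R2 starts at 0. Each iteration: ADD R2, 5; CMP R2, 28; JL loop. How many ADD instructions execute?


Loop trace (R2 starts at 0, target 28, step 5):
  ADD #1: R2 = 0 + 5 = 5  → 5 < 28, loop
  ADD #2: R2 = 5 + 5 = 10  → 10 < 28, loop
  ADD #3: R2 = 10 + 5 = 15  → 15 < 28, loop
  ADD #4: R2 = 15 + 5 = 20  → 20 < 28, loop
  ADD #5: R2 = 20 + 5 = 25  → 25 < 28, loop
  ADD #6: R2 = 25 + 5 = 30  → 30 >= 28, exit
Total ADD instructions: 6

6


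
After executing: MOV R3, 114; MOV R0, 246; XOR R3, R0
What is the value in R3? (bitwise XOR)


Register state trace:
  MOV R3, 114  → R3 = 114 (0b01110010)
  MOV R0, 246  → R0 = 246 (0b11110110)
  XOR R3, R0  → R3 = 114 XOR 246 = 132 (0b10000100)
Final: R3 = 132

132


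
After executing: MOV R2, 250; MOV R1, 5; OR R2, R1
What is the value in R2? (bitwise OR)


Register state trace:
  MOV R2, 250  → R2 = 250 (0b11111010)
  MOV R1, 5  → R1 = 5 (0b00000101)
  OR R2, R1   → R2 = 250 OR 5 = 255 (0b11111111)
Final: R2 = 255

255


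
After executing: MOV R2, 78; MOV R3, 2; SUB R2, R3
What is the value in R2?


Register state trace:
  MOV R2, 78  → R2 = 78
  MOV R3, 2  → R3 = 2
  SUB R2, R3  → R2 = 78 - 2 = 76
Final: R2 = 76

76


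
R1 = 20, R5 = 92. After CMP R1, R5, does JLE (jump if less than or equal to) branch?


Trace:
  R1 = 20, R5 = 92
  CMP R1, R5  → compares 20 vs 92
  JLE checks: is 20 less than or equal to 92?
  20 < 92, so condition is true
Branch taken: Yes

Yes


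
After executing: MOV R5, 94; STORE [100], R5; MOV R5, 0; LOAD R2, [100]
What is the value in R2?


Register and memory trace:
  MOV R5, 94  → R5 = 94
  STORE [100], R5  → mem[100] = 94
  MOV R5, 0  → R5 = 0
  LOAD R2, [100]  → R2 = mem[100] = 94
Final: R2 = 94

94


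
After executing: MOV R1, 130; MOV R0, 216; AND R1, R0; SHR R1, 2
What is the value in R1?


Register state trace:
  MOV R1, 130  → R1 = 130 (0b10000010)
  MOV R0, 216  → R0 = 216 (0b11011000)
  AND R1, R0  → R1 = 130 AND 216 = 128 (0b10000000)
  SHR R1, 2  → R1 = 128 >> 2 = 32
Final: R1 = 32

32


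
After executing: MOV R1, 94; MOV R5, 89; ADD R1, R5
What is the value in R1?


Register state trace:
  MOV R1, 94  → R1 = 94
  MOV R5, 89  → R5 = 89
  ADD R1, R5  → R1 = 94 + 89 = 183
Final: R1 = 183

183


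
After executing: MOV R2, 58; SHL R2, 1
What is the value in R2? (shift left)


Register state trace:
  MOV R2, 58  → R2 = 58
  SHL R2, 1  → R2 = 58 << 1 = 58 * 2^1 = 116
Final: R2 = 116

116


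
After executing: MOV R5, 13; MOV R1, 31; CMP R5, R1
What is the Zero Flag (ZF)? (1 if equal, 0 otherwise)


Register state trace:
  MOV R5, 13  → R5 = 13
  MOV R1, 31  → R1 = 31
  CMP R5, R1  → computes 13 - 31 = -18
  Result is nonzero, so values are not equal
ZF = 0

0


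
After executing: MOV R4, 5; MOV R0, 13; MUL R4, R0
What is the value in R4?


Register state trace:
  MOV R4, 5  → R4 = 5
  MOV R0, 13  → R0 = 13
  MUL R4, R0  → R4 = 5 * 13 = 65
Final: R4 = 65

65


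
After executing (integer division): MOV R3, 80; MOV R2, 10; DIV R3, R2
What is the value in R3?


Register state trace:
  MOV R3, 80  → R3 = 80
  MOV R2, 10  → R2 = 10
  DIV R3, R2  → R3 = 80 // 10 = 8
Final: R3 = 8

8


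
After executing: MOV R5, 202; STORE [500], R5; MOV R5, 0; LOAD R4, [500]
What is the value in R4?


Register and memory trace:
  MOV R5, 202  → R5 = 202
  STORE [500], R5  → mem[500] = 202
  MOV R5, 0  → R5 = 0
  LOAD R4, [500]  → R4 = mem[500] = 202
Final: R4 = 202

202


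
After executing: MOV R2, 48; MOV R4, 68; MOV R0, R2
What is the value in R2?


Register state trace:
  MOV R2, 48  → R2 = 48
  MOV R4, 68  → R4 = 68
  MOV R0, R2  → R0 = 48
Final: R2 = 48

48


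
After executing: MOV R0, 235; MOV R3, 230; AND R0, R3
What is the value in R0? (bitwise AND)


Register state trace:
  MOV R0, 235  → R0 = 235 (0b11101011)
  MOV R3, 230  → R3 = 230 (0b11100110)
  AND R0, R3  → R0 = 235 AND 230 = 226 (0b11100010)
Final: R0 = 226

226


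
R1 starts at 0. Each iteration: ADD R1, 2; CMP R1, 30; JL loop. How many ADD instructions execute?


Loop trace (R1 starts at 0, target 30, step 2):
  ADD #1: R1 = 0 + 2 = 2  → 2 < 30, loop
  ADD #2: R1 = 2 + 2 = 4  → 4 < 30, loop
  ADD #3: R1 = 4 + 2 = 6  → 6 < 30, loop
  ADD #4: R1 = 6 + 2 = 8  → 8 < 30, loop
  ADD #5: R1 = 8 + 2 = 10  → 10 < 30, loop
  ADD #6: R1 = 10 + 2 = 12  → 12 < 30, loop
  ADD #7: R1 = 12 + 2 = 14  → 14 < 30, loop
  ADD #8: R1 = 14 + 2 = 16  → 16 < 30, loop
  ADD #9: R1 = 16 + 2 = 18  → 18 < 30, loop
  ADD #10: R1 = 18 + 2 = 20  → 20 < 30, loop
  ADD #11: R1 = 20 + 2 = 22  → 22 < 30, loop
  ADD #12: R1 = 22 + 2 = 24  → 24 < 30, loop
  ADD #13: R1 = 24 + 2 = 26  → 26 < 30, loop
  ADD #14: R1 = 26 + 2 = 28  → 28 < 30, loop
  ADD #15: R1 = 28 + 2 = 30  → 30 >= 30, exit
Total ADD instructions: 15

15


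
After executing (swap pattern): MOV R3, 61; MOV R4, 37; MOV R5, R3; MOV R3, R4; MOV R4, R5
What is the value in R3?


Register state trace (swap pattern):
  MOV R3, 61  → R3 = 61
  MOV R4, 37  → R4 = 37
  MOV R5, R3  → R5 = 61  (save R3)
  MOV R3, R4  → R3 = 37  (R3 gets R4's value)
  MOV R4, R5  → R4 = 61  (R4 gets saved value)
Final: R3 = 37

37


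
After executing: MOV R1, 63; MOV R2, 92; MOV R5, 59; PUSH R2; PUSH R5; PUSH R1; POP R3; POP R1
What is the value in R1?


Stack trace (top is rightmost):
  MOV R1, 63  → R1 = 63
  MOV R2, 92  → R2 = 92
  MOV R5, 59  → R5 = 59
  PUSH R2  → stack: [92]
  PUSH R5  → stack: [92, 59]
  PUSH R1  → stack: [92, 59, 63]
  POP R3  → R3 = 63, stack: [92, 59]
  POP R1  → R1 = 59, stack: [92]
Final: R1 = 59

59


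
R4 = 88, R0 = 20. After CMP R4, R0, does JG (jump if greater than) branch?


Trace:
  R4 = 88, R0 = 20
  CMP R4, R0  → compares 88 vs 20
  JG checks: is 88 greater than 20?
  88 > 20, so condition is true
Branch taken: Yes

Yes


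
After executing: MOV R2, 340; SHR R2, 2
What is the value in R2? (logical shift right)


Register state trace:
  MOV R2, 340  → R2 = 340
  SHR R2, 2  → R2 = 340 >> 2 = 340 // 2^2 = 85
Final: R2 = 85

85


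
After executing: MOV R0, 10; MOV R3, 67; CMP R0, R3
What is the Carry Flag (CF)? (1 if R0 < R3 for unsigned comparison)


Register state trace:
  MOV R0, 10  → R0 = 10
  MOV R3, 67  → R3 = 67
  CMP R0, R3  → unsigned 10 - 67: borrow occurs
  10 < 67, so CF = 1
CF = 1

1


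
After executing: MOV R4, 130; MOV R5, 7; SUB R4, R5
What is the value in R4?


Register state trace:
  MOV R4, 130  → R4 = 130
  MOV R5, 7  → R5 = 7
  SUB R4, R5  → R4 = 130 - 7 = 123
Final: R4 = 123

123


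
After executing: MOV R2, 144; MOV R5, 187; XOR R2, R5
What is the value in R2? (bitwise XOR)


Register state trace:
  MOV R2, 144  → R2 = 144 (0b10010000)
  MOV R5, 187  → R5 = 187 (0b10111011)
  XOR R2, R5  → R2 = 144 XOR 187 = 43 (0b00101011)
Final: R2 = 43

43


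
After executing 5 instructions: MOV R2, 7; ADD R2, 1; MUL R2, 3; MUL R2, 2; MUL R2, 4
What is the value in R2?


Register state trace:
  MOV R2, 7  → R2 = 7
  ADD R2, 1  → R2 = 7 + 1 = 8
  MUL R2, 3  → R2 = 8 * 3 = 24
  MUL R2, 2  → R2 = 24 * 2 = 48
  MUL R2, 4  → R2 = 48 * 4 = 192
Final: R2 = 192

192


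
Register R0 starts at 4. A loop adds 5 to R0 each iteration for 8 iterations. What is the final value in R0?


Starting value: R0 = 4
  Iter 1: R0 = 4 + 5 = 9
  Iter 2: R0 = 9 + 5 = 14
  Iter 3: R0 = 14 + 5 = 19
  Iter 4: R0 = 19 + 5 = 24
  Iter 5: R0 = 24 + 5 = 29
  Iter 6: R0 = 29 + 5 = 34
  Iter 7: R0 = 34 + 5 = 39
  Iter 8: R0 = 39 + 5 = 44
Final: R0 = 44

44


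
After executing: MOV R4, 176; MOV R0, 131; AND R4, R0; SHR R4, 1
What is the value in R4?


Register state trace:
  MOV R4, 176  → R4 = 176 (0b10110000)
  MOV R0, 131  → R0 = 131 (0b10000011)
  AND R4, R0  → R4 = 176 AND 131 = 128 (0b10000000)
  SHR R4, 1  → R4 = 128 >> 1 = 64
Final: R4 = 64

64


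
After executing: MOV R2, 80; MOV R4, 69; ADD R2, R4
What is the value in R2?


Register state trace:
  MOV R2, 80  → R2 = 80
  MOV R4, 69  → R4 = 69
  ADD R2, R4  → R2 = 80 + 69 = 149
Final: R2 = 149

149


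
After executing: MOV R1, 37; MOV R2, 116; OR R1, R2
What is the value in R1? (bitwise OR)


Register state trace:
  MOV R1, 37  → R1 = 37 (0b00100101)
  MOV R2, 116  → R2 = 116 (0b01110100)
  OR R1, R2   → R1 = 37 OR 116 = 117 (0b01110101)
Final: R1 = 117

117


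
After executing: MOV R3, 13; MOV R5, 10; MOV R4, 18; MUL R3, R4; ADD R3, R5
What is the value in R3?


Register state trace:
  MOV R3, 13  → R3 = 13
  MOV R5, 10  → R5 = 10
  MOV R4, 18  → R4 = 18
  MUL R3, R4  → R3 = 13 * 18 = 234
  ADD R3, R5  → R3 = 234 + 10 = 244
Final: R3 = 244

244


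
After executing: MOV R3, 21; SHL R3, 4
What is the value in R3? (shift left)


Register state trace:
  MOV R3, 21  → R3 = 21
  SHL R3, 4  → R3 = 21 << 4 = 21 * 2^4 = 336
Final: R3 = 336

336


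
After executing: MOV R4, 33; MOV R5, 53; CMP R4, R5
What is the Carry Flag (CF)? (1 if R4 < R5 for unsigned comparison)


Register state trace:
  MOV R4, 33  → R4 = 33
  MOV R5, 53  → R5 = 53
  CMP R4, R5  → unsigned 33 - 53: borrow occurs
  33 < 53, so CF = 1
CF = 1

1


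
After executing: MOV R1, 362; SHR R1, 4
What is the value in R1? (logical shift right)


Register state trace:
  MOV R1, 362  → R1 = 362
  SHR R1, 4  → R1 = 362 >> 4 = 362 // 2^4 = 22
Final: R1 = 22

22


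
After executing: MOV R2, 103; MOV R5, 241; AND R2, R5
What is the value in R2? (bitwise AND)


Register state trace:
  MOV R2, 103  → R2 = 103 (0b01100111)
  MOV R5, 241  → R5 = 241 (0b11110001)
  AND R2, R5  → R2 = 103 AND 241 = 97 (0b01100001)
Final: R2 = 97

97


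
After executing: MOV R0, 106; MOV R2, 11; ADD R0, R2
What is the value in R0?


Register state trace:
  MOV R0, 106  → R0 = 106
  MOV R2, 11  → R2 = 11
  ADD R0, R2  → R0 = 106 + 11 = 117
Final: R0 = 117

117


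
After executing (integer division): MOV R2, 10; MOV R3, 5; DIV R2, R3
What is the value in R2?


Register state trace:
  MOV R2, 10  → R2 = 10
  MOV R3, 5  → R3 = 5
  DIV R2, R3  → R2 = 10 // 5 = 2
Final: R2 = 2

2


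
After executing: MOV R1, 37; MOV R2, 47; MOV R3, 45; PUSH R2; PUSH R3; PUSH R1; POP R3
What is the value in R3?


Stack trace (top is rightmost):
  MOV R1, 37  → R1 = 37
  MOV R2, 47  → R2 = 47
  MOV R3, 45  → R3 = 45
  PUSH R2  → stack: [47]
  PUSH R3  → stack: [47, 45]
  PUSH R1  → stack: [47, 45, 37]
  POP R3  → R3 = 37, stack: [47, 45]
Final: R3 = 37

37


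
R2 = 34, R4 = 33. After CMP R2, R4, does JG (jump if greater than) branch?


Trace:
  R2 = 34, R4 = 33
  CMP R2, R4  → compares 34 vs 33
  JG checks: is 34 greater than 33?
  34 > 33, so condition is true
Branch taken: Yes

Yes


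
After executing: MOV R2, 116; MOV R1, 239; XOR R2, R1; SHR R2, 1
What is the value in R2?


Register state trace:
  MOV R2, 116  → R2 = 116 (0b01110100)
  MOV R1, 239  → R1 = 239 (0b11101111)
  XOR R2, R1  → R2 = 116 XOR 239 = 155 (0b10011011)
  SHR R2, 1  → R2 = 155 >> 1 = 77
Final: R2 = 77

77


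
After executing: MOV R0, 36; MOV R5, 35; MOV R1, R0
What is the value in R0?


Register state trace:
  MOV R0, 36  → R0 = 36
  MOV R5, 35  → R5 = 35
  MOV R1, R0  → R1 = 36
Final: R0 = 36

36


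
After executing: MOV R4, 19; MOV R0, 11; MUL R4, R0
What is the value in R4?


Register state trace:
  MOV R4, 19  → R4 = 19
  MOV R0, 11  → R0 = 11
  MUL R4, R0  → R4 = 19 * 11 = 209
Final: R4 = 209

209


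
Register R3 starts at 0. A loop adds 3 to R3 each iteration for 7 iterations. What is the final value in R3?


Starting value: R3 = 0
  Iter 1: R3 = 0 + 3 = 3
  Iter 2: R3 = 3 + 3 = 6
  Iter 3: R3 = 6 + 3 = 9
  Iter 4: R3 = 9 + 3 = 12
  Iter 5: R3 = 12 + 3 = 15
  Iter 6: R3 = 15 + 3 = 18
  Iter 7: R3 = 18 + 3 = 21
Final: R3 = 21

21


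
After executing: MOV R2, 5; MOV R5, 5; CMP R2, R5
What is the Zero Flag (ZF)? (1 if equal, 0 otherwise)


Register state trace:
  MOV R2, 5  → R2 = 5
  MOV R5, 5  → R5 = 5
  CMP R2, R5  → computes 5 - 5 = 0
  Result is zero, so values are equal
ZF = 1

1


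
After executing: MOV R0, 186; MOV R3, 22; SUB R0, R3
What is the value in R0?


Register state trace:
  MOV R0, 186  → R0 = 186
  MOV R3, 22  → R3 = 22
  SUB R0, R3  → R0 = 186 - 22 = 164
Final: R0 = 164

164


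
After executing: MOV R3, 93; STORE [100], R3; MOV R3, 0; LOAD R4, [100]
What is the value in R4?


Register and memory trace:
  MOV R3, 93  → R3 = 93
  STORE [100], R3  → mem[100] = 93
  MOV R3, 0  → R3 = 0
  LOAD R4, [100]  → R4 = mem[100] = 93
Final: R4 = 93

93


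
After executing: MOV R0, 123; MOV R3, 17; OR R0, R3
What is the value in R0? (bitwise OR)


Register state trace:
  MOV R0, 123  → R0 = 123 (0b01111011)
  MOV R3, 17  → R3 = 17 (0b00010001)
  OR R0, R3   → R0 = 123 OR 17 = 123 (0b01111011)
Final: R0 = 123

123


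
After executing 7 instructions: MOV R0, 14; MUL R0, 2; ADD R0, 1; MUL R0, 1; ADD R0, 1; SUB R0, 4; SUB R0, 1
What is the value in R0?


Register state trace:
  MOV R0, 14  → R0 = 14
  MUL R0, 2  → R0 = 14 * 2 = 28
  ADD R0, 1  → R0 = 28 + 1 = 29
  MUL R0, 1  → R0 = 29 * 1 = 29
  ADD R0, 1  → R0 = 29 + 1 = 30
  SUB R0, 4  → R0 = 30 - 4 = 26
  SUB R0, 1  → R0 = 26 - 1 = 25
Final: R0 = 25

25


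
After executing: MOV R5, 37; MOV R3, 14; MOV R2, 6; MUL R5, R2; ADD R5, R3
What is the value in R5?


Register state trace:
  MOV R5, 37  → R5 = 37
  MOV R3, 14  → R3 = 14
  MOV R2, 6  → R2 = 6
  MUL R5, R2  → R5 = 37 * 6 = 222
  ADD R5, R3  → R5 = 222 + 14 = 236
Final: R5 = 236

236


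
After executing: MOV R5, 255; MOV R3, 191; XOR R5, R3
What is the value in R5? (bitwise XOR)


Register state trace:
  MOV R5, 255  → R5 = 255 (0b11111111)
  MOV R3, 191  → R3 = 191 (0b10111111)
  XOR R5, R3  → R5 = 255 XOR 191 = 64 (0b01000000)
Final: R5 = 64

64


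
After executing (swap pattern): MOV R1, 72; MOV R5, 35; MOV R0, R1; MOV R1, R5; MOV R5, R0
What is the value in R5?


Register state trace (swap pattern):
  MOV R1, 72  → R1 = 72
  MOV R5, 35  → R5 = 35
  MOV R0, R1  → R0 = 72  (save R1)
  MOV R1, R5  → R1 = 35  (R1 gets R5's value)
  MOV R5, R0  → R5 = 72  (R5 gets saved value)
Final: R5 = 72

72


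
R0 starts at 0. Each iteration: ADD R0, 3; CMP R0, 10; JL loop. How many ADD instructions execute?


Loop trace (R0 starts at 0, target 10, step 3):
  ADD #1: R0 = 0 + 3 = 3  → 3 < 10, loop
  ADD #2: R0 = 3 + 3 = 6  → 6 < 10, loop
  ADD #3: R0 = 6 + 3 = 9  → 9 < 10, loop
  ADD #4: R0 = 9 + 3 = 12  → 12 >= 10, exit
Total ADD instructions: 4

4


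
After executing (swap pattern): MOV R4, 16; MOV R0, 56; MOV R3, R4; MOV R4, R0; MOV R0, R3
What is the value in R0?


Register state trace (swap pattern):
  MOV R4, 16  → R4 = 16
  MOV R0, 56  → R0 = 56
  MOV R3, R4  → R3 = 16  (save R4)
  MOV R4, R0  → R4 = 56  (R4 gets R0's value)
  MOV R0, R3  → R0 = 16  (R0 gets saved value)
Final: R0 = 16

16


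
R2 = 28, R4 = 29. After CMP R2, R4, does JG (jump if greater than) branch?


Trace:
  R2 = 28, R4 = 29
  CMP R2, R4  → compares 28 vs 29
  JG checks: is 28 greater than 29?
  28 < 29, so condition is false
Branch taken: No

No


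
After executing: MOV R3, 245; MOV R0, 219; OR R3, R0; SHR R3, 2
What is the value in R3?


Register state trace:
  MOV R3, 245  → R3 = 245 (0b11110101)
  MOV R0, 219  → R0 = 219 (0b11011011)
  OR R3, R0  → R3 = 245 OR 219 = 255 (0b11111111)
  SHR R3, 2  → R3 = 255 >> 2 = 63
Final: R3 = 63

63


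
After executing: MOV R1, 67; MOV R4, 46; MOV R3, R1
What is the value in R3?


Register state trace:
  MOV R1, 67  → R1 = 67
  MOV R4, 46  → R4 = 46
  MOV R3, R1  → R3 = 67
Final: R3 = 67

67


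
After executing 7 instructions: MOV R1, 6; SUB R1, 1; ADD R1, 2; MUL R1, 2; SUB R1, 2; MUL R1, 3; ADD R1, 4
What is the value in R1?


Register state trace:
  MOV R1, 6  → R1 = 6
  SUB R1, 1  → R1 = 6 - 1 = 5
  ADD R1, 2  → R1 = 5 + 2 = 7
  MUL R1, 2  → R1 = 7 * 2 = 14
  SUB R1, 2  → R1 = 14 - 2 = 12
  MUL R1, 3  → R1 = 12 * 3 = 36
  ADD R1, 4  → R1 = 36 + 4 = 40
Final: R1 = 40

40


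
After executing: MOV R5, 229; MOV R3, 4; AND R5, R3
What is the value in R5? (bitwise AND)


Register state trace:
  MOV R5, 229  → R5 = 229 (0b11100101)
  MOV R3, 4  → R3 = 4 (0b00000100)
  AND R5, R3  → R5 = 229 AND 4 = 4 (0b00000100)
Final: R5 = 4

4


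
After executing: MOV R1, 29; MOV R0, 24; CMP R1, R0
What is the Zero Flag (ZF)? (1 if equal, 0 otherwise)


Register state trace:
  MOV R1, 29  → R1 = 29
  MOV R0, 24  → R0 = 24
  CMP R1, R0  → computes 29 - 24 = 5
  Result is nonzero, so values are not equal
ZF = 0

0


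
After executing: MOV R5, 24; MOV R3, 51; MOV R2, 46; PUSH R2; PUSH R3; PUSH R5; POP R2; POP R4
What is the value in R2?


Stack trace (top is rightmost):
  MOV R5, 24  → R5 = 24
  MOV R3, 51  → R3 = 51
  MOV R2, 46  → R2 = 46
  PUSH R2  → stack: [46]
  PUSH R3  → stack: [46, 51]
  PUSH R5  → stack: [46, 51, 24]
  POP R2  → R2 = 24, stack: [46, 51]
  POP R4  → R4 = 51, stack: [46]
Final: R2 = 24

24


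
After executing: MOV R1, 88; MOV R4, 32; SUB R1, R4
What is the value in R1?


Register state trace:
  MOV R1, 88  → R1 = 88
  MOV R4, 32  → R4 = 32
  SUB R1, R4  → R1 = 88 - 32 = 56
Final: R1 = 56

56


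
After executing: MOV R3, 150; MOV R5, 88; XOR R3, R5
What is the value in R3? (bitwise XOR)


Register state trace:
  MOV R3, 150  → R3 = 150 (0b10010110)
  MOV R5, 88  → R5 = 88 (0b01011000)
  XOR R3, R5  → R3 = 150 XOR 88 = 206 (0b11001110)
Final: R3 = 206

206


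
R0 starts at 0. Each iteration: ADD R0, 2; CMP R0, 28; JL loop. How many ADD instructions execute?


Loop trace (R0 starts at 0, target 28, step 2):
  ADD #1: R0 = 0 + 2 = 2  → 2 < 28, loop
  ADD #2: R0 = 2 + 2 = 4  → 4 < 28, loop
  ADD #3: R0 = 4 + 2 = 6  → 6 < 28, loop
  ADD #4: R0 = 6 + 2 = 8  → 8 < 28, loop
  ADD #5: R0 = 8 + 2 = 10  → 10 < 28, loop
  ADD #6: R0 = 10 + 2 = 12  → 12 < 28, loop
  ADD #7: R0 = 12 + 2 = 14  → 14 < 28, loop
  ADD #8: R0 = 14 + 2 = 16  → 16 < 28, loop
  ADD #9: R0 = 16 + 2 = 18  → 18 < 28, loop
  ADD #10: R0 = 18 + 2 = 20  → 20 < 28, loop
  ADD #11: R0 = 20 + 2 = 22  → 22 < 28, loop
  ADD #12: R0 = 22 + 2 = 24  → 24 < 28, loop
  ADD #13: R0 = 24 + 2 = 26  → 26 < 28, loop
  ADD #14: R0 = 26 + 2 = 28  → 28 >= 28, exit
Total ADD instructions: 14

14


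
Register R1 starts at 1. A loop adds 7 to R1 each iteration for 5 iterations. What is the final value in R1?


Starting value: R1 = 1
  Iter 1: R1 = 1 + 7 = 8
  Iter 2: R1 = 8 + 7 = 15
  Iter 3: R1 = 15 + 7 = 22
  Iter 4: R1 = 22 + 7 = 29
  Iter 5: R1 = 29 + 7 = 36
Final: R1 = 36

36


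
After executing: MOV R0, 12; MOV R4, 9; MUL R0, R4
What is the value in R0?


Register state trace:
  MOV R0, 12  → R0 = 12
  MOV R4, 9  → R4 = 9
  MUL R0, R4  → R0 = 12 * 9 = 108
Final: R0 = 108

108


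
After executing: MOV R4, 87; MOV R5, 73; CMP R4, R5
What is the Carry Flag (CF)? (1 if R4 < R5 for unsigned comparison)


Register state trace:
  MOV R4, 87  → R4 = 87
  MOV R5, 73  → R5 = 73
  CMP R4, R5  → unsigned 87 - 73: no borrow
  87 >= 73, so CF = 0
CF = 0

0


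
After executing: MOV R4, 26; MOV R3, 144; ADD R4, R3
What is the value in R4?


Register state trace:
  MOV R4, 26  → R4 = 26
  MOV R3, 144  → R3 = 144
  ADD R4, R3  → R4 = 26 + 144 = 170
Final: R4 = 170

170


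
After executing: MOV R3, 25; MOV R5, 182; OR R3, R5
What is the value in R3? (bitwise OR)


Register state trace:
  MOV R3, 25  → R3 = 25 (0b00011001)
  MOV R5, 182  → R5 = 182 (0b10110110)
  OR R3, R5   → R3 = 25 OR 182 = 191 (0b10111111)
Final: R3 = 191

191
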